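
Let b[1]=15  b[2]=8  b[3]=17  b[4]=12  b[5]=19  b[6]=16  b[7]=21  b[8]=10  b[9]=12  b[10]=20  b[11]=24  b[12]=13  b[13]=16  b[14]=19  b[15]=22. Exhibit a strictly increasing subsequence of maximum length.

Patience tails give the LIS length; then backtrack through the dp parents:
15 → extends → [15]
8 → replaces 15 → [8]
17 → extends → [8, 17]
12 → replaces 17 → [8, 12]
19 → extends → [8, 12, 19]
16 → replaces 19 → [8, 12, 16]
21 → extends → [8, 12, 16, 21]
10 → replaces 12 → [8, 10, 16, 21]
12 → replaces 16 → [8, 10, 12, 21]
20 → replaces 21 → [8, 10, 12, 20]
24 → extends → [8, 10, 12, 20, 24]
13 → replaces 20 → [8, 10, 12, 13, 24]
16 → replaces 24 → [8, 10, 12, 13, 16]
19 → extends → [8, 10, 12, 13, 16, 19]
22 → extends → [8, 10, 12, 13, 16, 19, 22]
Length 7; one witness is 8, 10, 12, 13, 16, 19, 22.

8, 10, 12, 13, 16, 19, 22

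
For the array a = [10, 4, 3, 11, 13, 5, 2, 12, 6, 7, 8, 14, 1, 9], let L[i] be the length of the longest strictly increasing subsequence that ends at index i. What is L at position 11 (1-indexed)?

dp[i] = 1 + max{dp[j] : j<i, a[j]<a[i]} (or 1 if no such j):
i:      1  2  3  4  5  6  7  8  9 10 11 12 13 14
a[i]:  10  4  3 11 13  5  2 12  6  7  8 14  1  9
dp:     1  1  1  2  3  2  1  3  3  4  5  6  1  6
At index 11 the value is 5.

5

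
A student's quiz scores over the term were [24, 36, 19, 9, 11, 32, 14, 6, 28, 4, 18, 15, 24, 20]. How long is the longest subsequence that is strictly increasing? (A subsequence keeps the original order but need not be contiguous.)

5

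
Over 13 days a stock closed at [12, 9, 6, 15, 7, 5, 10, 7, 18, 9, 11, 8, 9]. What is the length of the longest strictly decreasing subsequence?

4

Negate each value so 'decreasing' becomes 'increasing', then run patience tails on the negated sequence:
-12 → extends → [-12]
-9 → extends → [-12, -9]
-6 → extends → [-12, -9, -6]
-15 → replaces -12 → [-15, -9, -6]
-7 → replaces -6 → [-15, -9, -7]
-5 → extends → [-15, -9, -7, -5]
-10 → replaces -9 → [-15, -10, -7, -5]
-7 → already a tail → [-15, -10, -7, -5]
-18 → replaces -15 → [-18, -10, -7, -5]
-9 → replaces -7 → [-18, -10, -9, -5]
-11 → replaces -10 → [-18, -11, -9, -5]
-8 → replaces -5 → [-18, -11, -9, -8]
-9 → already a tail → [-18, -11, -9, -8]
Four tails, so the longest strictly decreasing subsequence of the original has length 4.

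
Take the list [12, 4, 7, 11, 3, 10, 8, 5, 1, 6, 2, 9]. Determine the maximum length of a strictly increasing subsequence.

Track the smallest tail for each achievable length (strict):
12 → extends → [12]
4 → replaces 12 → [4]
7 → extends → [4, 7]
11 → extends → [4, 7, 11]
3 → replaces 4 → [3, 7, 11]
10 → replaces 11 → [3, 7, 10]
8 → replaces 10 → [3, 7, 8]
5 → replaces 7 → [3, 5, 8]
1 → replaces 3 → [1, 5, 8]
6 → replaces 8 → [1, 5, 6]
2 → replaces 5 → [1, 2, 6]
9 → extends → [1, 2, 6, 9]
Four tails, so the longest strictly increasing subsequence has length 4 (e.g. 4, 7, 8, 9).

4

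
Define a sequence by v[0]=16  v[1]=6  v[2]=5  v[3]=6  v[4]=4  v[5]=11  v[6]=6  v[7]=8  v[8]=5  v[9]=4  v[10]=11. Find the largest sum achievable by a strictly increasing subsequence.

Let S[i] be the best sum of a strictly increasing subsequence ending at i:
i:      0  1  2  3  4  5  6  7  8  9 10
v[i]:  16  6  5  6  4 11  6  8  5  4 11
S:     16  6  5 11  4 22 11 19  9  4 30
Maximum is 30 (e.g. 5 + 6 + 8 + 11).

30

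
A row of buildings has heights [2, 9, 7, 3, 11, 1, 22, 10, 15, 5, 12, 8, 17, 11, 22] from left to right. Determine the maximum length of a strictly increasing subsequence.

6

Track the smallest tail for each achievable length (strict):
2 → extends → [2]
9 → extends → [2, 9]
7 → replaces 9 → [2, 7]
3 → replaces 7 → [2, 3]
11 → extends → [2, 3, 11]
1 → replaces 2 → [1, 3, 11]
22 → extends → [1, 3, 11, 22]
10 → replaces 11 → [1, 3, 10, 22]
15 → replaces 22 → [1, 3, 10, 15]
5 → replaces 10 → [1, 3, 5, 15]
12 → replaces 15 → [1, 3, 5, 12]
8 → replaces 12 → [1, 3, 5, 8]
17 → extends → [1, 3, 5, 8, 17]
11 → replaces 17 → [1, 3, 5, 8, 11]
22 → extends → [1, 3, 5, 8, 11, 22]
Six tails, so the longest strictly increasing subsequence has length 6 (e.g. 2, 9, 11, 15, 17, 22).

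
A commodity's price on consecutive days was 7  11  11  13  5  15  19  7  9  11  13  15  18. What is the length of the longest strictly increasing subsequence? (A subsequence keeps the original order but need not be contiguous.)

7

Track the smallest tail for each achievable length (strict):
7 → extends → [7]
11 → extends → [7, 11]
11 → already a tail → [7, 11]
13 → extends → [7, 11, 13]
5 → replaces 7 → [5, 11, 13]
15 → extends → [5, 11, 13, 15]
19 → extends → [5, 11, 13, 15, 19]
7 → replaces 11 → [5, 7, 13, 15, 19]
9 → replaces 13 → [5, 7, 9, 15, 19]
11 → replaces 15 → [5, 7, 9, 11, 19]
13 → replaces 19 → [5, 7, 9, 11, 13]
15 → extends → [5, 7, 9, 11, 13, 15]
18 → extends → [5, 7, 9, 11, 13, 15, 18]
Seven tails, so the longest strictly increasing subsequence has length 7 (e.g. 5, 7, 9, 11, 13, 15, 18).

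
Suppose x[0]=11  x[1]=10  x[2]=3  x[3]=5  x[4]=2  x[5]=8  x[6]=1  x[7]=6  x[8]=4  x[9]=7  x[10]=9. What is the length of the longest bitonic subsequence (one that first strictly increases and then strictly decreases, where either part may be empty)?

inc[i] = longest strictly increasing subsequence ending at i; dec[i] = longest strictly decreasing subsequence starting at i:
i:      0  1  2  3  4  5  6  7  8  9 10
x[i]:  11 10  3  5  2  8  1  6  4  7  9
inc:    1  1  1  2  1  3  1  3  2  4  5
dec:    5  4  3  3  2  3  1  2  1  1  1
Best peak at i=0 (value 11): inc=1, dec=5, length 1+5−1 = 5.

5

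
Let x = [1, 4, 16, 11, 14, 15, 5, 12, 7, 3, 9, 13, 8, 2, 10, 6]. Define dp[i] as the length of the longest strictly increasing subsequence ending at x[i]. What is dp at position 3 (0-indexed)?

dp[i] = 1 + max{dp[j] : j<i, x[j]<x[i]} (or 1 if no such j):
i:      0  1  2  3  4  5  6  7  8  9 10 11 12 13 14 15
x[i]:   1  4 16 11 14 15  5 12  7  3  9 13  8  2 10  6
dp:     1  2  3  3  4  5  3  4  4  2  5  6  5  2  6  4
At index 3 the value is 3.

3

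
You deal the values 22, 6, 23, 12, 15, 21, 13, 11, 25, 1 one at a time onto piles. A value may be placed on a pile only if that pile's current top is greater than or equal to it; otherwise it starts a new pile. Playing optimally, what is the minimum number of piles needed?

5

Place each on the leftmost legal pile:
22 → new pile 1 (tops now [22])
6 → pile 1 (tops now [6])
23 → new pile 2 (tops now [6, 23])
12 → pile 2 (tops now [6, 12])
15 → new pile 3 (tops now [6, 12, 15])
21 → new pile 4 (tops now [6, 12, 15, 21])
13 → pile 3 (tops now [6, 12, 13, 21])
11 → pile 2 (tops now [6, 11, 13, 21])
25 → new pile 5 (tops now [6, 11, 13, 21, 25])
1 → pile 1 (tops now [1, 11, 13, 21, 25])
Five piles.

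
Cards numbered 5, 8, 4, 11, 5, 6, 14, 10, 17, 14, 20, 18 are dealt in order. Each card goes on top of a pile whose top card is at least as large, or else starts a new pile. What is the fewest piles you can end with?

6

Place each on the leftmost legal pile:
5 → new pile 1 (tops now [5])
8 → new pile 2 (tops now [5, 8])
4 → pile 1 (tops now [4, 8])
11 → new pile 3 (tops now [4, 8, 11])
5 → pile 2 (tops now [4, 5, 11])
6 → pile 3 (tops now [4, 5, 6])
14 → new pile 4 (tops now [4, 5, 6, 14])
10 → pile 4 (tops now [4, 5, 6, 10])
17 → new pile 5 (tops now [4, 5, 6, 10, 17])
14 → pile 5 (tops now [4, 5, 6, 10, 14])
20 → new pile 6 (tops now [4, 5, 6, 10, 14, 20])
18 → pile 6 (tops now [4, 5, 6, 10, 14, 18])
Six piles.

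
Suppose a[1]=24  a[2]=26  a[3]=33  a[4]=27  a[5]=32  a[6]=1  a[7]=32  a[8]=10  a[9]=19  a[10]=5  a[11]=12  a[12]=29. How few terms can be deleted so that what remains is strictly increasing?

Fewest deletions = n − (longest strictly increasing subsequence).
i:      1  2  3  4  5  6  7  8  9 10 11 12
a[i]:  24 26 33 27 32  1 32 10 19  5 12 29
dp:     1  2  3  3  4  1  4  2  3  2  3  4
max dp = 4, so deletions = 12 − 4 = 8.

8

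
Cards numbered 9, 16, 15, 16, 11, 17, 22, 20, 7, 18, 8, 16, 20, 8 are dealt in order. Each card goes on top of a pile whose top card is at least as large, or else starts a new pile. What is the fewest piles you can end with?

Place each on the leftmost legal pile:
9 → new pile 1 (tops now [9])
16 → new pile 2 (tops now [9, 16])
15 → pile 2 (tops now [9, 15])
16 → new pile 3 (tops now [9, 15, 16])
11 → pile 2 (tops now [9, 11, 16])
17 → new pile 4 (tops now [9, 11, 16, 17])
22 → new pile 5 (tops now [9, 11, 16, 17, 22])
20 → pile 5 (tops now [9, 11, 16, 17, 20])
7 → pile 1 (tops now [7, 11, 16, 17, 20])
18 → pile 5 (tops now [7, 11, 16, 17, 18])
8 → pile 2 (tops now [7, 8, 16, 17, 18])
16 → pile 3 (tops now [7, 8, 16, 17, 18])
20 → new pile 6 (tops now [7, 8, 16, 17, 18, 20])
8 → pile 2 (tops now [7, 8, 16, 17, 18, 20])
Six piles.

6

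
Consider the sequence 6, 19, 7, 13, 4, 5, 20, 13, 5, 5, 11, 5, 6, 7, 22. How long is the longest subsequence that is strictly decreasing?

Negate each value so 'decreasing' becomes 'increasing', then run patience tails on the negated sequence:
-6 → extends → [-6]
-19 → replaces -6 → [-19]
-7 → extends → [-19, -7]
-13 → replaces -7 → [-19, -13]
-4 → extends → [-19, -13, -4]
-5 → replaces -4 → [-19, -13, -5]
-20 → replaces -19 → [-20, -13, -5]
-13 → already a tail → [-20, -13, -5]
-5 → already a tail → [-20, -13, -5]
-5 → already a tail → [-20, -13, -5]
-11 → replaces -5 → [-20, -13, -11]
-5 → extends → [-20, -13, -11, -5]
-6 → replaces -5 → [-20, -13, -11, -6]
-7 → replaces -6 → [-20, -13, -11, -7]
-22 → replaces -20 → [-22, -13, -11, -7]
Four tails, so the longest strictly decreasing subsequence of the original has length 4.

4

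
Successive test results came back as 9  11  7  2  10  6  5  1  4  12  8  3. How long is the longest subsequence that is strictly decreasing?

Negate each value so 'decreasing' becomes 'increasing', then run patience tails on the negated sequence:
-9 → extends → [-9]
-11 → replaces -9 → [-11]
-7 → extends → [-11, -7]
-2 → extends → [-11, -7, -2]
-10 → replaces -7 → [-11, -10, -2]
-6 → replaces -2 → [-11, -10, -6]
-5 → extends → [-11, -10, -6, -5]
-1 → extends → [-11, -10, -6, -5, -1]
-4 → replaces -1 → [-11, -10, -6, -5, -4]
-12 → replaces -11 → [-12, -10, -6, -5, -4]
-8 → replaces -6 → [-12, -10, -8, -5, -4]
-3 → extends → [-12, -10, -8, -5, -4, -3]
Six tails, so the longest strictly decreasing subsequence of the original has length 6.

6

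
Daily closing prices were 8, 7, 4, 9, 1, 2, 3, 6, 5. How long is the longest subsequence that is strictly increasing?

4

Let dp[i] be the length of the longest such subsequence ending at index i:
i:     1 2 3 4 5 6 7 8 9
a[i]:  8 7 4 9 1 2 3 6 5
dp:    1 1 1 2 1 2 3 4 4
Maximum dp value is 4.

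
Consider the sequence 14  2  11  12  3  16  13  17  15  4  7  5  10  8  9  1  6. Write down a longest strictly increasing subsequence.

Patience tails give the LIS length; then backtrack through the dp parents:
14 → extends → [14]
2 → replaces 14 → [2]
11 → extends → [2, 11]
12 → extends → [2, 11, 12]
3 → replaces 11 → [2, 3, 12]
16 → extends → [2, 3, 12, 16]
13 → replaces 16 → [2, 3, 12, 13]
17 → extends → [2, 3, 12, 13, 17]
15 → replaces 17 → [2, 3, 12, 13, 15]
4 → replaces 12 → [2, 3, 4, 13, 15]
7 → replaces 13 → [2, 3, 4, 7, 15]
5 → replaces 7 → [2, 3, 4, 5, 15]
10 → replaces 15 → [2, 3, 4, 5, 10]
8 → replaces 10 → [2, 3, 4, 5, 8]
9 → extends → [2, 3, 4, 5, 8, 9]
1 → replaces 2 → [1, 3, 4, 5, 8, 9]
6 → replaces 8 → [1, 3, 4, 5, 6, 9]
Length 6; one witness is 2, 3, 4, 7, 8, 9.

2, 3, 4, 7, 8, 9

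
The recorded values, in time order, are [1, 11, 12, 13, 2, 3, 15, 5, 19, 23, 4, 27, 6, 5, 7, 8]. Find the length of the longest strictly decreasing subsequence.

Negate each value so 'decreasing' becomes 'increasing', then run patience tails on the negated sequence:
-1 → extends → [-1]
-11 → replaces -1 → [-11]
-12 → replaces -11 → [-12]
-13 → replaces -12 → [-13]
-2 → extends → [-13, -2]
-3 → replaces -2 → [-13, -3]
-15 → replaces -13 → [-15, -3]
-5 → replaces -3 → [-15, -5]
-19 → replaces -15 → [-19, -5]
-23 → replaces -19 → [-23, -5]
-4 → extends → [-23, -5, -4]
-27 → replaces -23 → [-27, -5, -4]
-6 → replaces -5 → [-27, -6, -4]
-5 → replaces -4 → [-27, -6, -5]
-7 → replaces -6 → [-27, -7, -5]
-8 → replaces -7 → [-27, -8, -5]
Three tails, so the longest strictly decreasing subsequence of the original has length 3.

3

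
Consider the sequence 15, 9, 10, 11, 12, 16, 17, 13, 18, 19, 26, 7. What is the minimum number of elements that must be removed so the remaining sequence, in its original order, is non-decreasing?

3

Fewest deletions = n − (longest non-decreasing subsequence).
Patience tails:
15 → extends → [15]
9 → replaces 15 → [9]
10 → extends → [9, 10]
11 → extends → [9, 10, 11]
12 → extends → [9, 10, 11, 12]
16 → extends → [9, 10, 11, 12, 16]
17 → extends → [9, 10, 11, 12, 16, 17]
13 → replaces 16 → [9, 10, 11, 12, 13, 17]
18 → extends → [9, 10, 11, 12, 13, 17, 18]
19 → extends → [9, 10, 11, 12, 13, 17, 18, 19]
26 → extends → [9, 10, 11, 12, 13, 17, 18, 19, 26]
7 → replaces 9 → [7, 10, 11, 12, 13, 17, 18, 19, 26]
Longest non-decreasing subsequence has length 9, so deletions = 12 − 9 = 3.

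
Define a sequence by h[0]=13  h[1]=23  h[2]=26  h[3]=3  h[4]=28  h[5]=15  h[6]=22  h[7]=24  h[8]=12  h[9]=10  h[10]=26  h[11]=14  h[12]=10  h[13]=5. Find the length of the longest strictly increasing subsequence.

5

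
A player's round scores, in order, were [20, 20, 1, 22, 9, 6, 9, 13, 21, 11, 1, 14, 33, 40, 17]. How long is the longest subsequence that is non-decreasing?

Let dp[i] be the length of the longest such subsequence ending at index i:
i:      1  2  3  4  5  6  7  8  9 10 11 12 13 14 15
a[i]:  20 20  1 22  9  6  9 13 21 11  1 14 33 40 17
dp:     1  2  1  3  2  2  3  4  5  4  2  5  6  7  6
Maximum dp value is 7.

7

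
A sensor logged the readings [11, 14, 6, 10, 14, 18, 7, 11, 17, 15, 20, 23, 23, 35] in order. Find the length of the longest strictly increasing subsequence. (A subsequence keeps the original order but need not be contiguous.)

7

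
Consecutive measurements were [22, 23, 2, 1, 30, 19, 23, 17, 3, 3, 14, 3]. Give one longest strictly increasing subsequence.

Patience tails give the LIS length; then backtrack through the dp parents:
22 → extends → [22]
23 → extends → [22, 23]
2 → replaces 22 → [2, 23]
1 → replaces 2 → [1, 23]
30 → extends → [1, 23, 30]
19 → replaces 23 → [1, 19, 30]
23 → replaces 30 → [1, 19, 23]
17 → replaces 19 → [1, 17, 23]
3 → replaces 17 → [1, 3, 23]
3 → already a tail → [1, 3, 23]
14 → replaces 23 → [1, 3, 14]
3 → already a tail → [1, 3, 14]
Length 3; one witness is 22, 23, 30.

22, 23, 30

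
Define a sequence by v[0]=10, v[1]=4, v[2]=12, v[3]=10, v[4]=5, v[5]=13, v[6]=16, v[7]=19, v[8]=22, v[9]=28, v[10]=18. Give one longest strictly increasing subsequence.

10, 12, 13, 16, 19, 22, 28

Patience tails give the LIS length; then backtrack through the dp parents:
10 → extends → [10]
4 → replaces 10 → [4]
12 → extends → [4, 12]
10 → replaces 12 → [4, 10]
5 → replaces 10 → [4, 5]
13 → extends → [4, 5, 13]
16 → extends → [4, 5, 13, 16]
19 → extends → [4, 5, 13, 16, 19]
22 → extends → [4, 5, 13, 16, 19, 22]
28 → extends → [4, 5, 13, 16, 19, 22, 28]
18 → replaces 19 → [4, 5, 13, 16, 18, 22, 28]
Length 7; one witness is 10, 12, 13, 16, 19, 22, 28.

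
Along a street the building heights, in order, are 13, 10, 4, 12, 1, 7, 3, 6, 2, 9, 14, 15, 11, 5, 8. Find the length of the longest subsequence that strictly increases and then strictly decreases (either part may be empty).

8

inc[i] = longest strictly increasing subsequence ending at i; dec[i] = longest strictly decreasing subsequence starting at i:
i:      1  2  3  4  5  6  7  8  9 10 11 12 13 14 15
a[i]:  13 10  4 12  1  7  3  6  2  9 14 15 11  5  8
inc:    1  1  1  2  1  2  2  3  2  4  5  6  5  3  4
dec:    5  4  3  4  1  3  2  2  1  2  3  3  2  1  1
Best peak at i=12 (value 15): inc=6, dec=3, length 6+3−1 = 8.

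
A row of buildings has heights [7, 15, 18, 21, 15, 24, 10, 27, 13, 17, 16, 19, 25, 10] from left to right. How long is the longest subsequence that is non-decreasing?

6

Let dp[i] be the length of the longest such subsequence ending at index i:
i:      1  2  3  4  5  6  7  8  9 10 11 12 13 14
a[i]:   7 15 18 21 15 24 10 27 13 17 16 19 25 10
dp:     1  2  3  4  3  5  2  6  3  4  4  5  6  3
Maximum dp value is 6.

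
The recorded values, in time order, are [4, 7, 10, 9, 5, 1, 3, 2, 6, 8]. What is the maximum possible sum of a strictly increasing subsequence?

23

Let S[i] be the best sum of a strictly increasing subsequence ending at i:
i:      1  2  3  4  5  6  7  8  9 10
a[i]:   4  7 10  9  5  1  3  2  6  8
S:      4 11 21 20  9  1  4  3 15 23
Maximum is 23 (e.g. 4 + 5 + 6 + 8).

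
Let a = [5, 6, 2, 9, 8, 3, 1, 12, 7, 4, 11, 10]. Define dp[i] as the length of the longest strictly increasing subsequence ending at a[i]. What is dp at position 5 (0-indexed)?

2

dp[i] = 1 + max{dp[j] : j<i, a[j]<a[i]} (or 1 if no such j):
i:      0  1  2  3  4  5  6  7  8  9 10 11
a[i]:   5  6  2  9  8  3  1 12  7  4 11 10
dp:     1  2  1  3  3  2  1  4  3  3  4  4
At index 5 the value is 2.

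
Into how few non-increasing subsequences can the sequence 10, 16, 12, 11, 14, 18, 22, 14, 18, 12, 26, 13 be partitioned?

6

The minimum number of non-increasing subsequences covering a sequence equals the length of its longest strictly increasing subsequence.
LIS length is 6 (e.g. 10, 12, 14, 18, 22, 26), so 6 piles are needed.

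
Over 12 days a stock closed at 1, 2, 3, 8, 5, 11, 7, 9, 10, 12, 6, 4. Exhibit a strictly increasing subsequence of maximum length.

1, 2, 3, 5, 7, 9, 10, 12

Patience tails give the LIS length; then backtrack through the dp parents:
1 → extends → [1]
2 → extends → [1, 2]
3 → extends → [1, 2, 3]
8 → extends → [1, 2, 3, 8]
5 → replaces 8 → [1, 2, 3, 5]
11 → extends → [1, 2, 3, 5, 11]
7 → replaces 11 → [1, 2, 3, 5, 7]
9 → extends → [1, 2, 3, 5, 7, 9]
10 → extends → [1, 2, 3, 5, 7, 9, 10]
12 → extends → [1, 2, 3, 5, 7, 9, 10, 12]
6 → replaces 7 → [1, 2, 3, 5, 6, 9, 10, 12]
4 → replaces 5 → [1, 2, 3, 4, 6, 9, 10, 12]
Length 8; one witness is 1, 2, 3, 5, 7, 9, 10, 12.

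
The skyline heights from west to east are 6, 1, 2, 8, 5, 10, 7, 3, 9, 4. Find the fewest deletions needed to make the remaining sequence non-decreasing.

Fewest deletions = n − (longest non-decreasing subsequence).
Patience tails:
6 → extends → [6]
1 → replaces 6 → [1]
2 → extends → [1, 2]
8 → extends → [1, 2, 8]
5 → replaces 8 → [1, 2, 5]
10 → extends → [1, 2, 5, 10]
7 → replaces 10 → [1, 2, 5, 7]
3 → replaces 5 → [1, 2, 3, 7]
9 → extends → [1, 2, 3, 7, 9]
4 → replaces 7 → [1, 2, 3, 4, 9]
Longest non-decreasing subsequence has length 5, so deletions = 10 − 5 = 5.

5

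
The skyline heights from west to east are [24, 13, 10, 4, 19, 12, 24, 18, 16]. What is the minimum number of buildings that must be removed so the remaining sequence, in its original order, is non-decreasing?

Fewest deletions = n − (longest non-decreasing subsequence).
Patience tails:
24 → extends → [24]
13 → replaces 24 → [13]
10 → replaces 13 → [10]
4 → replaces 10 → [4]
19 → extends → [4, 19]
12 → replaces 19 → [4, 12]
24 → extends → [4, 12, 24]
18 → replaces 24 → [4, 12, 18]
16 → replaces 18 → [4, 12, 16]
Longest non-decreasing subsequence has length 3, so deletions = 9 − 3 = 6.

6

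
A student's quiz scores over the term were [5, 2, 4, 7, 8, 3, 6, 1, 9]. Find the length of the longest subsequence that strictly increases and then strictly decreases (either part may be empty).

inc[i] = longest strictly increasing subsequence ending at i; dec[i] = longest strictly decreasing subsequence starting at i:
i:     1 2 3 4 5 6 7 8 9
a[i]:  5 2 4 7 8 3 6 1 9
inc:   1 1 2 3 4 2 3 1 5
dec:   4 2 3 3 3 2 2 1 1
Best peak at i=5 (value 8): inc=4, dec=3, length 4+3−1 = 6.

6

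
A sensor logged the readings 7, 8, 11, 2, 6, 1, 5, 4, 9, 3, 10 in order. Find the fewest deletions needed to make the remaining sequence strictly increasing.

7

Fewest deletions = n − (longest strictly increasing subsequence).
i:      1  2  3  4  5  6  7  8  9 10 11
a[i]:   7  8 11  2  6  1  5  4  9  3 10
dp:     1  2  3  1  2  1  2  2  3  2  4
max dp = 4, so deletions = 11 − 4 = 7.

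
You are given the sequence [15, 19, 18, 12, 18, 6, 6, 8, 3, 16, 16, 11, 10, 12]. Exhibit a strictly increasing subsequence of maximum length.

6, 8, 11, 12

Patience tails give the LIS length; then backtrack through the dp parents:
15 → extends → [15]
19 → extends → [15, 19]
18 → replaces 19 → [15, 18]
12 → replaces 15 → [12, 18]
18 → already a tail → [12, 18]
6 → replaces 12 → [6, 18]
6 → already a tail → [6, 18]
8 → replaces 18 → [6, 8]
3 → replaces 6 → [3, 8]
16 → extends → [3, 8, 16]
16 → already a tail → [3, 8, 16]
11 → replaces 16 → [3, 8, 11]
10 → replaces 11 → [3, 8, 10]
12 → extends → [3, 8, 10, 12]
Length 4; one witness is 6, 8, 11, 12.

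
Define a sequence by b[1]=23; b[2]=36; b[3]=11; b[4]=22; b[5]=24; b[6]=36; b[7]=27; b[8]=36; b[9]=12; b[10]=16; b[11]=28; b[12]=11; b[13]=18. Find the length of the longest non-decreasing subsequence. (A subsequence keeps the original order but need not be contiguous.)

5

Track the smallest tail for each achievable length (allowing ties):
23 → extends → [23]
36 → extends → [23, 36]
11 → replaces 23 → [11, 36]
22 → replaces 36 → [11, 22]
24 → extends → [11, 22, 24]
36 → extends → [11, 22, 24, 36]
27 → replaces 36 → [11, 22, 24, 27]
36 → extends → [11, 22, 24, 27, 36]
12 → replaces 22 → [11, 12, 24, 27, 36]
16 → replaces 24 → [11, 12, 16, 27, 36]
28 → replaces 36 → [11, 12, 16, 27, 28]
11 → replaces 12 → [11, 11, 16, 27, 28]
18 → replaces 27 → [11, 11, 16, 18, 28]
Five tails, so the longest non-decreasing subsequence has length 5 (e.g. 11, 22, 24, 36, 36).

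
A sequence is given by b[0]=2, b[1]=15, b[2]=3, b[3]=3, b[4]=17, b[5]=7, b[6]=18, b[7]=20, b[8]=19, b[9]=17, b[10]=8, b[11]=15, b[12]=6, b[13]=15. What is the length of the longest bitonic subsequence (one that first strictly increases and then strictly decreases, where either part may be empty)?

inc[i] = longest strictly increasing subsequence ending at i; dec[i] = longest strictly decreasing subsequence starting at i:
i:      0  1  2  3  4  5  6  7  8  9 10 11 12 13
b[i]:   2 15  3  3 17  7 18 20 19 17  8 15  6 15
inc:    1  2  2  2  3  3  4  5  5  4  4  5  3  5
dec:    1  3  1  1  3  2  4  5  4  3  2  2  1  1
Best peak at i=7 (value 20): inc=5, dec=5, length 5+5−1 = 9.

9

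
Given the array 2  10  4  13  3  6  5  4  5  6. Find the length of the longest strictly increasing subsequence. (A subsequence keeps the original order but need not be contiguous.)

5

Track the smallest tail for each achievable length (strict):
2 → extends → [2]
10 → extends → [2, 10]
4 → replaces 10 → [2, 4]
13 → extends → [2, 4, 13]
3 → replaces 4 → [2, 3, 13]
6 → replaces 13 → [2, 3, 6]
5 → replaces 6 → [2, 3, 5]
4 → replaces 5 → [2, 3, 4]
5 → extends → [2, 3, 4, 5]
6 → extends → [2, 3, 4, 5, 6]
Five tails, so the longest strictly increasing subsequence has length 5 (e.g. 2, 3, 4, 5, 6).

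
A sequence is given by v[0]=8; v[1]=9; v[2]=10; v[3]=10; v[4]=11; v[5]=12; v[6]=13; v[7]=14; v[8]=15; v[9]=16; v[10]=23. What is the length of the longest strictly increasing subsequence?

10

Track the smallest tail for each achievable length (strict):
8 → extends → [8]
9 → extends → [8, 9]
10 → extends → [8, 9, 10]
10 → already a tail → [8, 9, 10]
11 → extends → [8, 9, 10, 11]
12 → extends → [8, 9, 10, 11, 12]
13 → extends → [8, 9, 10, 11, 12, 13]
14 → extends → [8, 9, 10, 11, 12, 13, 14]
15 → extends → [8, 9, 10, 11, 12, 13, 14, 15]
16 → extends → [8, 9, 10, 11, 12, 13, 14, 15, 16]
23 → extends → [8, 9, 10, 11, 12, 13, 14, 15, 16, 23]
Ten tails, so the longest strictly increasing subsequence has length 10 (e.g. 8, 9, 10, 11, 12, 13, 14, 15, 16, 23).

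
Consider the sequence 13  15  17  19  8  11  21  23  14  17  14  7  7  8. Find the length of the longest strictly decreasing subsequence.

Negate each value so 'decreasing' becomes 'increasing', then run patience tails on the negated sequence:
-13 → extends → [-13]
-15 → replaces -13 → [-15]
-17 → replaces -15 → [-17]
-19 → replaces -17 → [-19]
-8 → extends → [-19, -8]
-11 → replaces -8 → [-19, -11]
-21 → replaces -19 → [-21, -11]
-23 → replaces -21 → [-23, -11]
-14 → replaces -11 → [-23, -14]
-17 → replaces -14 → [-23, -17]
-14 → extends → [-23, -17, -14]
-7 → extends → [-23, -17, -14, -7]
-7 → already a tail → [-23, -17, -14, -7]
-8 → replaces -7 → [-23, -17, -14, -8]
Four tails, so the longest strictly decreasing subsequence of the original has length 4.

4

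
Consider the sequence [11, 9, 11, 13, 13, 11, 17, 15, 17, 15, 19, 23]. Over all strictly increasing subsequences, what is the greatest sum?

Let S[i] be the best sum of a strictly increasing subsequence ending at i:
i:       1   2   3   4   5   6   7   8   9  10  11  12
a[i]:   11   9  11  13  13  11  17  15  17  15  19  23
S:      11   9  20  33  33  20  50  48  65  48  84 107
Maximum is 107 (e.g. 9 + 11 + 13 + 15 + 17 + 19 + 23).

107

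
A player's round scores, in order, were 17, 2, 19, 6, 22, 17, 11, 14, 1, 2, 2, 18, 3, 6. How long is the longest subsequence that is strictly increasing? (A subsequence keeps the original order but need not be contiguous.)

5

Track the smallest tail for each achievable length (strict):
17 → extends → [17]
2 → replaces 17 → [2]
19 → extends → [2, 19]
6 → replaces 19 → [2, 6]
22 → extends → [2, 6, 22]
17 → replaces 22 → [2, 6, 17]
11 → replaces 17 → [2, 6, 11]
14 → extends → [2, 6, 11, 14]
1 → replaces 2 → [1, 6, 11, 14]
2 → replaces 6 → [1, 2, 11, 14]
2 → already a tail → [1, 2, 11, 14]
18 → extends → [1, 2, 11, 14, 18]
3 → replaces 11 → [1, 2, 3, 14, 18]
6 → replaces 14 → [1, 2, 3, 6, 18]
Five tails, so the longest strictly increasing subsequence has length 5 (e.g. 2, 6, 11, 14, 18).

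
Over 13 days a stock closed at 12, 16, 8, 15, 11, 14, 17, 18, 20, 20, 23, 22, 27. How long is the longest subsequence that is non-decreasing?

Track the smallest tail for each achievable length (allowing ties):
12 → extends → [12]
16 → extends → [12, 16]
8 → replaces 12 → [8, 16]
15 → replaces 16 → [8, 15]
11 → replaces 15 → [8, 11]
14 → extends → [8, 11, 14]
17 → extends → [8, 11, 14, 17]
18 → extends → [8, 11, 14, 17, 18]
20 → extends → [8, 11, 14, 17, 18, 20]
20 → extends → [8, 11, 14, 17, 18, 20, 20]
23 → extends → [8, 11, 14, 17, 18, 20, 20, 23]
22 → replaces 23 → [8, 11, 14, 17, 18, 20, 20, 22]
27 → extends → [8, 11, 14, 17, 18, 20, 20, 22, 27]
Nine tails, so the longest non-decreasing subsequence has length 9 (e.g. 8, 11, 14, 17, 18, 20, 20, 23, 27).

9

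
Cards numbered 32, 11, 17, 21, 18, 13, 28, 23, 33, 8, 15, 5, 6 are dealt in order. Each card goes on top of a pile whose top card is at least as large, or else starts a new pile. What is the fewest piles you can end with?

5

The minimum number of non-increasing subsequences covering a sequence equals the length of its longest strictly increasing subsequence.
LIS length is 5 (e.g. 11, 17, 21, 28, 33), so 5 piles are needed.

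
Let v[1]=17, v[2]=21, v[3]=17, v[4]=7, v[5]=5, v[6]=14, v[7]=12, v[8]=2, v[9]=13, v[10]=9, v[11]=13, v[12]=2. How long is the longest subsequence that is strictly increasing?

Let dp[i] be the length of the longest such subsequence ending at index i:
i:      1  2  3  4  5  6  7  8  9 10 11 12
v[i]:  17 21 17  7  5 14 12  2 13  9 13  2
dp:     1  2  1  1  1  2  2  1  3  2  3  1
Maximum dp value is 3.

3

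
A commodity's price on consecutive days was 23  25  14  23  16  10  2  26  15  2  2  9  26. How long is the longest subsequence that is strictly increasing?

3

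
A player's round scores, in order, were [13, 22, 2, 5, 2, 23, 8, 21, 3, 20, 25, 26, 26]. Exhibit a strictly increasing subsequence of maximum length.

2, 5, 8, 21, 25, 26

Patience tails give the LIS length; then backtrack through the dp parents:
13 → extends → [13]
22 → extends → [13, 22]
2 → replaces 13 → [2, 22]
5 → replaces 22 → [2, 5]
2 → already a tail → [2, 5]
23 → extends → [2, 5, 23]
8 → replaces 23 → [2, 5, 8]
21 → extends → [2, 5, 8, 21]
3 → replaces 5 → [2, 3, 8, 21]
20 → replaces 21 → [2, 3, 8, 20]
25 → extends → [2, 3, 8, 20, 25]
26 → extends → [2, 3, 8, 20, 25, 26]
26 → already a tail → [2, 3, 8, 20, 25, 26]
Length 6; one witness is 2, 5, 8, 21, 25, 26.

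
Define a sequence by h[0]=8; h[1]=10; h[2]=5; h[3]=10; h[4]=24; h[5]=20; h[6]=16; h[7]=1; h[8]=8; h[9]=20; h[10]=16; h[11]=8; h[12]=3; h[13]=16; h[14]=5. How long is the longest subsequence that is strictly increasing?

4

Track the smallest tail for each achievable length (strict):
8 → extends → [8]
10 → extends → [8, 10]
5 → replaces 8 → [5, 10]
10 → already a tail → [5, 10]
24 → extends → [5, 10, 24]
20 → replaces 24 → [5, 10, 20]
16 → replaces 20 → [5, 10, 16]
1 → replaces 5 → [1, 10, 16]
8 → replaces 10 → [1, 8, 16]
20 → extends → [1, 8, 16, 20]
16 → already a tail → [1, 8, 16, 20]
8 → already a tail → [1, 8, 16, 20]
3 → replaces 8 → [1, 3, 16, 20]
16 → already a tail → [1, 3, 16, 20]
5 → replaces 16 → [1, 3, 5, 20]
Four tails, so the longest strictly increasing subsequence has length 4 (e.g. 8, 10, 16, 20).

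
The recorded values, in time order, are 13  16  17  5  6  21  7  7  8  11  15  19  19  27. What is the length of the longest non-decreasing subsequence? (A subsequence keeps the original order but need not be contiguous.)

Track the smallest tail for each achievable length (allowing ties):
13 → extends → [13]
16 → extends → [13, 16]
17 → extends → [13, 16, 17]
5 → replaces 13 → [5, 16, 17]
6 → replaces 16 → [5, 6, 17]
21 → extends → [5, 6, 17, 21]
7 → replaces 17 → [5, 6, 7, 21]
7 → replaces 21 → [5, 6, 7, 7]
8 → extends → [5, 6, 7, 7, 8]
11 → extends → [5, 6, 7, 7, 8, 11]
15 → extends → [5, 6, 7, 7, 8, 11, 15]
19 → extends → [5, 6, 7, 7, 8, 11, 15, 19]
19 → extends → [5, 6, 7, 7, 8, 11, 15, 19, 19]
27 → extends → [5, 6, 7, 7, 8, 11, 15, 19, 19, 27]
Ten tails, so the longest non-decreasing subsequence has length 10 (e.g. 5, 6, 7, 7, 8, 11, 15, 19, 19, 27).

10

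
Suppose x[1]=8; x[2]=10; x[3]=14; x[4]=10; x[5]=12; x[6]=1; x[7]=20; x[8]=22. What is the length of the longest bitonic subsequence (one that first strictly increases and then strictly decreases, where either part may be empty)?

5

inc[i] = longest strictly increasing subsequence ending at i; dec[i] = longest strictly decreasing subsequence starting at i:
i:      1  2  3  4  5  6  7  8
x[i]:   8 10 14 10 12  1 20 22
inc:    1  2  3  2  3  1  4  5
dec:    2  2  3  2  2  1  1  1
Best peak at i=3 (value 14): inc=3, dec=3, length 3+3−1 = 5.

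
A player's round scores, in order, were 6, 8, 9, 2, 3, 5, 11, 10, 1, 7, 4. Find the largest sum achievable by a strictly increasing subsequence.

34

Let S[i] be the best sum of a strictly increasing subsequence ending at i:
i:      1  2  3  4  5  6  7  8  9 10 11
a[i]:   6  8  9  2  3  5 11 10  1  7  4
S:      6 14 23  2  5 10 34 33  1 17  9
Maximum is 34 (e.g. 6 + 8 + 9 + 11).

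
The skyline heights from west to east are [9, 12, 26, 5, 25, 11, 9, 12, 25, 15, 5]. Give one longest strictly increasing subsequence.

9, 11, 12, 25

Patience tails give the LIS length; then backtrack through the dp parents:
9 → extends → [9]
12 → extends → [9, 12]
26 → extends → [9, 12, 26]
5 → replaces 9 → [5, 12, 26]
25 → replaces 26 → [5, 12, 25]
11 → replaces 12 → [5, 11, 25]
9 → replaces 11 → [5, 9, 25]
12 → replaces 25 → [5, 9, 12]
25 → extends → [5, 9, 12, 25]
15 → replaces 25 → [5, 9, 12, 15]
5 → already a tail → [5, 9, 12, 15]
Length 4; one witness is 9, 11, 12, 25.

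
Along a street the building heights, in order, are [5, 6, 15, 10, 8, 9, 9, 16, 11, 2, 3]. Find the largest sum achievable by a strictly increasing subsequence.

44

Let S[i] be the best sum of a strictly increasing subsequence ending at i:
i:      1  2  3  4  5  6  7  8  9 10 11
a[i]:   5  6 15 10  8  9  9 16 11  2  3
S:      5 11 26 21 19 28 28 44 39  2  5
Maximum is 44 (e.g. 5 + 6 + 8 + 9 + 16).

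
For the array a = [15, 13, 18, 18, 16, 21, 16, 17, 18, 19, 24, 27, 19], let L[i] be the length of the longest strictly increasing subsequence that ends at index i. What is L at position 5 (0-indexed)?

dp[i] = 1 + max{dp[j] : j<i, a[j]<a[i]} (or 1 if no such j):
i:      0  1  2  3  4  5  6  7  8  9 10 11 12
a[i]:  15 13 18 18 16 21 16 17 18 19 24 27 19
dp:     1  1  2  2  2  3  2  3  4  5  6  7  5
At index 5 the value is 3.

3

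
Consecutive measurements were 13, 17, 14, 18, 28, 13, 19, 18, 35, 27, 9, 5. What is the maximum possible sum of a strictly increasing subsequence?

111

Let S[i] be the best sum of a strictly increasing subsequence ending at i:
i:       1   2   3   4   5   6   7   8   9  10  11  12
a[i]:   13  17  14  18  28  13  19  18  35  27   9   5
S:      13  30  27  48  76  13  67  48 111  94   9   5
Maximum is 111 (e.g. 13 + 17 + 18 + 28 + 35).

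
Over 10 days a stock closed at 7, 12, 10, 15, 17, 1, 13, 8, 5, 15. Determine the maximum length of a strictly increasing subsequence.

Track the smallest tail for each achievable length (strict):
7 → extends → [7]
12 → extends → [7, 12]
10 → replaces 12 → [7, 10]
15 → extends → [7, 10, 15]
17 → extends → [7, 10, 15, 17]
1 → replaces 7 → [1, 10, 15, 17]
13 → replaces 15 → [1, 10, 13, 17]
8 → replaces 10 → [1, 8, 13, 17]
5 → replaces 8 → [1, 5, 13, 17]
15 → replaces 17 → [1, 5, 13, 15]
Four tails, so the longest strictly increasing subsequence has length 4 (e.g. 7, 12, 15, 17).

4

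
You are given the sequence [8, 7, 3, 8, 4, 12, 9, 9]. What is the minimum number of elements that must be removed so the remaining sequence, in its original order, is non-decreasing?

Fewest deletions = n − (longest non-decreasing subsequence).
i:      1  2  3  4  5  6  7  8
a[i]:   8  7  3  8  4 12  9  9
dp:     1  1  1  2  2  3  3  4
max dp = 4, so deletions = 8 − 4 = 4.

4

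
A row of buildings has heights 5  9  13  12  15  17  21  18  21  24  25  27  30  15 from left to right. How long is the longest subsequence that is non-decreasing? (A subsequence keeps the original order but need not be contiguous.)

11

Let dp[i] be the length of the longest such subsequence ending at index i:
i:      1  2  3  4  5  6  7  8  9 10 11 12 13 14
a[i]:   5  9 13 12 15 17 21 18 21 24 25 27 30 15
dp:     1  2  3  3  4  5  6  6  7  8  9 10 11  5
Maximum dp value is 11.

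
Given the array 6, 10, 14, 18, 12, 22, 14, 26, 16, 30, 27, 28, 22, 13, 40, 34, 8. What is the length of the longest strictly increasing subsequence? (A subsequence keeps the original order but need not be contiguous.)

Let dp[i] be the length of the longest such subsequence ending at index i:
i:      1  2  3  4  5  6  7  8  9 10 11 12 13 14 15 16 17
a[i]:   6 10 14 18 12 22 14 26 16 30 27 28 22 13 40 34  8
dp:     1  2  3  4  3  5  4  6  5  7  7  8  6  4  9  9  2
Maximum dp value is 9.

9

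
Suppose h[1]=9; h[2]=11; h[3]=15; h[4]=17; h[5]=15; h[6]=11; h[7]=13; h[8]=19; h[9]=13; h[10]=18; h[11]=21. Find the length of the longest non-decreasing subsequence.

7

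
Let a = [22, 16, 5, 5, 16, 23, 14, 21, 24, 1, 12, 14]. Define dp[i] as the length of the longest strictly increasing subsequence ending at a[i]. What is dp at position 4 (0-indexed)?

dp[i] = 1 + max{dp[j] : j<i, a[j]<a[i]} (or 1 if no such j):
i:      0  1  2  3  4  5  6  7  8  9 10 11
a[i]:  22 16  5  5 16 23 14 21 24  1 12 14
dp:     1  1  1  1  2  3  2  3  4  1  2  3
At index 4 the value is 2.

2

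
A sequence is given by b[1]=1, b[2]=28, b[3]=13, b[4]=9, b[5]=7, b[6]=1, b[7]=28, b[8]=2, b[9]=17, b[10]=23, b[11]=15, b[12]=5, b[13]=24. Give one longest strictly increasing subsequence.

1, 13, 17, 23, 24

Patience tails give the LIS length; then backtrack through the dp parents:
1 → extends → [1]
28 → extends → [1, 28]
13 → replaces 28 → [1, 13]
9 → replaces 13 → [1, 9]
7 → replaces 9 → [1, 7]
1 → already a tail → [1, 7]
28 → extends → [1, 7, 28]
2 → replaces 7 → [1, 2, 28]
17 → replaces 28 → [1, 2, 17]
23 → extends → [1, 2, 17, 23]
15 → replaces 17 → [1, 2, 15, 23]
5 → replaces 15 → [1, 2, 5, 23]
24 → extends → [1, 2, 5, 23, 24]
Length 5; one witness is 1, 13, 17, 23, 24.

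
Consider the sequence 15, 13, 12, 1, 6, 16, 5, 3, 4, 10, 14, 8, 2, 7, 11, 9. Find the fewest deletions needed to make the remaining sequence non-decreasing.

Fewest deletions = n − (longest non-decreasing subsequence).
i:      1  2  3  4  5  6  7  8  9 10 11 12 13 14 15 16
a[i]:  15 13 12  1  6 16  5  3  4 10 14  8  2  7 11  9
dp:     1  1  1  1  2  3  2  2  3  4  5  4  2  4  5  5
max dp = 5, so deletions = 16 − 5 = 11.

11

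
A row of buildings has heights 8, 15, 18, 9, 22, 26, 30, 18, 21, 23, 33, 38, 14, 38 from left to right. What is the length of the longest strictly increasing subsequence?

8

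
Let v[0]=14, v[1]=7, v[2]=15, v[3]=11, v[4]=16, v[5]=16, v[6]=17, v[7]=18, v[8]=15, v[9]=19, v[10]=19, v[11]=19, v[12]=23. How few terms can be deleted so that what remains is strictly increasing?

6

Fewest deletions = n − (longest strictly increasing subsequence).
Patience tails:
14 → extends → [14]
7 → replaces 14 → [7]
15 → extends → [7, 15]
11 → replaces 15 → [7, 11]
16 → extends → [7, 11, 16]
16 → already a tail → [7, 11, 16]
17 → extends → [7, 11, 16, 17]
18 → extends → [7, 11, 16, 17, 18]
15 → replaces 16 → [7, 11, 15, 17, 18]
19 → extends → [7, 11, 15, 17, 18, 19]
19 → already a tail → [7, 11, 15, 17, 18, 19]
19 → already a tail → [7, 11, 15, 17, 18, 19]
23 → extends → [7, 11, 15, 17, 18, 19, 23]
Longest strictly increasing subsequence has length 7, so deletions = 13 − 7 = 6.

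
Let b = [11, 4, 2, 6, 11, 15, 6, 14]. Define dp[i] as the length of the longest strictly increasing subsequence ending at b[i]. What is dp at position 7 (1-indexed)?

2

dp[i] = 1 + max{dp[j] : j<i, b[j]<b[i]} (or 1 if no such j):
i:      1  2  3  4  5  6  7  8
b[i]:  11  4  2  6 11 15  6 14
dp:     1  1  1  2  3  4  2  4
At index 7 the value is 2.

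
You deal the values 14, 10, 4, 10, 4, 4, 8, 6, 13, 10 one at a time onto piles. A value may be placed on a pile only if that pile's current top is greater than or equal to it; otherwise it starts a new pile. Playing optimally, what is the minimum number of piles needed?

3

The minimum number of non-increasing subsequences covering a sequence equals the length of its longest strictly increasing subsequence.
LIS length is 3 (e.g. 4, 10, 13), so 3 piles are needed.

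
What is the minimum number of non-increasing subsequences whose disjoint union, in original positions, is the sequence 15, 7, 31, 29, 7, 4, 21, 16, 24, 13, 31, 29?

Place each on the leftmost legal pile:
15 → new pile 1 (tops now [15])
7 → pile 1 (tops now [7])
31 → new pile 2 (tops now [7, 31])
29 → pile 2 (tops now [7, 29])
7 → pile 1 (tops now [7, 29])
4 → pile 1 (tops now [4, 29])
21 → pile 2 (tops now [4, 21])
16 → pile 2 (tops now [4, 16])
24 → new pile 3 (tops now [4, 16, 24])
13 → pile 2 (tops now [4, 13, 24])
31 → new pile 4 (tops now [4, 13, 24, 31])
29 → pile 4 (tops now [4, 13, 24, 29])
Four piles.

4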